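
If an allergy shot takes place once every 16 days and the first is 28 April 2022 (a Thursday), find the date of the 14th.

The 14th occurrence is 13 intervals after the first: 13 × 16 = 208 days after 28 April 2022.
April has 30 days — 2 days to the end of April leaves 206.
May has 31 days (175 left).
June has 30 days (145 left).
July has 31 days (114 left).
August has 31 days (83 left).
September has 30 days (53 left).
October has 31 days (22 left).
22 days into November → 22 November 2022.

22 November 2022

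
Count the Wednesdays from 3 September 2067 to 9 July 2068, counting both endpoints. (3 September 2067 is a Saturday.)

44

3 September 2067 is a Saturday; the first Wednesday on or after it is 7 September 2067 (4 days later).
From 7 September 2067 to 9 July 2068: 23 + 31 + 30 + 31 + 31 + 29 + 31 + 30 + 31 + 30 + 9 = 306 days (rest of September, October, November, December, January, February, March, April, May, June, July).
306 ÷ 7 = 43 full weeks with remainder 5, so 43 more Wednesdays after the first → 44.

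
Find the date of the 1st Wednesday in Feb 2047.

Feb 2047 begins on a Friday, so the first Wednesday is Feb 6 (5 days later).

Feb 6, 2047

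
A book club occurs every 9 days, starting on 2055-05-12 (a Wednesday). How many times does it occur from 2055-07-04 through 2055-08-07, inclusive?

4

Occurrences land 9·i days after 2055-05-12 for i = 0, 1, 2, …
2055-07-04 is 53 days after the start; 53 ÷ 9 = 5 remainder 8; since the remainder is 8, round up to i = 6. First occurrence in the window: #7 on 2055-07-05 (6×9 = 54 days in).
2055-08-07 is 87 days after the start; 87 ÷ 9 = 9 remainder 6. Last occurrence in the window: #10 on 2055-08-01.
Occurrences #7 through #10: 4 in total.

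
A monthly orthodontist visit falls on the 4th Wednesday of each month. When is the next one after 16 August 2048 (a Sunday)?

August 2048 starts on a Saturday; its first Wednesday is the 5th, so the 4th Wednesday is the 26th — 26 August 2048.
26 August 2048 is after 16 August 2048, so that is the next one.

26 August 2048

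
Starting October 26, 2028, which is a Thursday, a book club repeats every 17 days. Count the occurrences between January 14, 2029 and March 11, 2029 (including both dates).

Occurrences land 17·i days after October 26, 2028 for i = 0, 1, 2, …
January 14, 2029 is 80 days after the start; 80 ÷ 17 = 4 remainder 12; since the remainder is 12, round up to i = 5. First occurrence in the window: #6 on January 19, 2029 (5×17 = 85 days in).
March 11, 2029 is 136 days after the start; 136 ÷ 17 = 8 remainder 0. Last occurrence in the window: #9 on March 11, 2029.
Occurrences #6 through #9: 4 in total.

4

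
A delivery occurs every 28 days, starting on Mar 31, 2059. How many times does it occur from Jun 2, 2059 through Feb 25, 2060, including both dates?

Occurrences land 28·i days after Mar 31, 2059 for i = 0, 1, 2, …
Jun 2, 2059 is 63 days after the start; 63 ÷ 28 = 2 remainder 7; since the remainder is 7, round up to i = 3. First occurrence in the window: #4 on Jun 23, 2059 (3×28 = 84 days in).
Feb 25, 2060 is 331 days after the start; 331 ÷ 28 = 11 remainder 23. Last occurrence in the window: #12 on Feb 2, 2060.
Occurrences #4 through #12: 9 in total.

9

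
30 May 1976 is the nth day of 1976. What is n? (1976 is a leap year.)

Days in months before May: 31 + 29 + 31 + 30 = 121.
Plus 30 days into May → day 151.

151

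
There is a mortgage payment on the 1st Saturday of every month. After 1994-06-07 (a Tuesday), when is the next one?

June 1994 starts on a Wednesday, so its 1st Saturday is 1994-06-04 (3 days in).
That is not after 1994-06-07, so look at July 1994.
July 1994 starts on a Friday, so its 1st Saturday is 1994-07-02 (1 day in).

1994-07-02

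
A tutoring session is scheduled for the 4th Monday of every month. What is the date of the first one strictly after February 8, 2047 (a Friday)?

February 2047 starts on a Friday; its first Monday is the 4th, so the 4th Monday is the 25th — February 25, 2047.
February 25, 2047 is after February 8, 2047, so that is the next one.

February 25, 2047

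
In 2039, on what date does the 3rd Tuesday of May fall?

The first Tuesday of May 2039 is May 3.
The 3rd Tuesday is 2 weeks later: 3 + 14 = 17.

May 17, 2039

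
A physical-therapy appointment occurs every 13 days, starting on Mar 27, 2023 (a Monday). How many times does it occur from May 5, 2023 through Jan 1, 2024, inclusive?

Occurrences land 13·i days after Mar 27, 2023 for i = 0, 1, 2, …
May 5, 2023 is 39 days after the start; 39 ÷ 13 = 3 remainder 0. First occurrence in the window: #4 on May 5, 2023 (3×13 = 39 days in).
Jan 1, 2024 is 280 days after the start; 280 ÷ 13 = 21 remainder 7. Last occurrence in the window: #22 on Dec 25, 2023.
Occurrences #4 through #22: 19 in total.

19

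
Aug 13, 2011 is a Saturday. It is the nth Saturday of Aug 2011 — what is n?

Day 13 falls in week ⌈13/7⌉ of the month.
Days 1–7 hold the 1st Saturday, 8–14 the 2nd, 15–21 the 3rd, 22–28 the 4th, 29–31 the 5th.
13 is in the range for the 2nd.

2nd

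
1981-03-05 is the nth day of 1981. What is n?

Days in months before March: 31 + 28 = 59.
Plus 5 days into March → day 64.

64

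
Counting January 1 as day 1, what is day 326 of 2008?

January has 31 days (326 − 31 = 295 remain).
February has 29 days (295 − 29 = 266 remain).
March has 31 days (266 − 31 = 235 remain).
April has 30 days (235 − 30 = 205 remain).
May has 31 days (205 − 31 = 174 remain).
June has 30 days (174 − 30 = 144 remain).
July has 31 days (144 − 31 = 113 remain).
August has 31 days (113 − 31 = 82 remain).
September has 30 days (82 − 30 = 52 remain).
October has 31 days (52 − 31 = 21 remain).
21 into November → November 21.

November 21, 2008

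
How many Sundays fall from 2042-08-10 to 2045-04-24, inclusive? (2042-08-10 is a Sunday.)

2042-08-10 is a Sunday; the first Sunday on or after it is 2042-08-10.
From 2042-08-10 to 2045-04-24: 143 + 365 + 366 + 114 = 988 days (rest of 2042, 2043, 2044, to 2045-04-24 in 2045).
988 ÷ 7 = 141 full weeks with remainder 1, so 141 more Sundays after the first → 142.

142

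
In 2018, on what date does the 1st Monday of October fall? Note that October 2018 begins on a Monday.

2018-10-01

October 2018 begins on a Monday, so the first Monday is October 1.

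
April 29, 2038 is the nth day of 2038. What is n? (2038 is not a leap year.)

Days in months before April: 31 + 28 + 31 = 90.
Plus 29 days into April → day 119.

119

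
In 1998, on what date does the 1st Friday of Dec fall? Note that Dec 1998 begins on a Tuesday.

Dec 1998 begins on a Tuesday, so the first Friday is Dec 4 (3 days later).

Dec 4, 1998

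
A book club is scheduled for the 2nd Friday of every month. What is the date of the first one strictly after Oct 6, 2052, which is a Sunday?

Oct 11, 2052

Oct 2052 starts on a Tuesday; its first Friday is the 4th, so the 2nd Friday is the 11th — Oct 11, 2052.
Oct 11, 2052 is after Oct 6, 2052, so that is the next one.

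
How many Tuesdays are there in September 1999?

4

1 September 1999 is a Wednesday; the first Tuesday on or after it is 7 September 1999 (6 days later).
From 7 September 1999 to 30 September 1999 is 30 − 7 = 23 days.
23 ÷ 7 = 3 full weeks with remainder 2, so 3 more Tuesdays after the first → 4.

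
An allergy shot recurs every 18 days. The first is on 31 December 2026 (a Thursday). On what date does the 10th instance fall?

The 10th occurrence is 9 intervals after the first: 9 × 18 = 162 days after 31 December 2026.
December has 31 days — 0 days to the end of December leaves 162.
January has 31 days (131 left).
February has 28 days (103 left).
March has 31 days (72 left).
April has 30 days (42 left).
May has 31 days (11 left).
11 days into June → 11 June 2027.

11 June 2027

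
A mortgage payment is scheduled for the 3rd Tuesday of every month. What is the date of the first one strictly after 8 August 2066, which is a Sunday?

August 2066 starts on a Sunday; its first Tuesday is the 3rd, so the 3rd Tuesday is the 17th — 17 August 2066.
17 August 2066 is after 8 August 2066, so that is the next one.

17 August 2066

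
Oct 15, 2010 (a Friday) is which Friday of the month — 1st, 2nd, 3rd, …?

3rd

Day 15 falls in week ⌈15/7⌉ of the month.
Days 1–7 hold the 1st Friday, 8–14 the 2nd, 15–21 the 3rd, 22–28 the 4th, 29–31 the 5th.
15 is in the range for the 3rd.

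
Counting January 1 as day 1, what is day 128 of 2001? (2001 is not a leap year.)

8 May 2001

January has 31 days (128 − 31 = 97 remain).
February has 28 days (97 − 28 = 69 remain).
March has 31 days (69 − 31 = 38 remain).
April has 30 days (38 − 30 = 8 remain).
8 into May → May 8.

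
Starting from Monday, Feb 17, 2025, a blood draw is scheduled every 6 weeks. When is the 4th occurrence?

The 4th occurrence is 3 intervals after the first: 3 × 42 = 126 days after Feb 17, 2025.
Feb has 28 days — 11 days to the end of Feb leaves 115.
Mar has 31 days (84 left).
Apr has 30 days (54 left).
May has 31 days (23 left).
23 days into Jun → Jun 23, 2025.

Jun 23, 2025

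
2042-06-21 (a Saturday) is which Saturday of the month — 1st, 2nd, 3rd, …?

3rd

Day 21 falls in week ⌈21/7⌉ of the month.
Days 1–7 hold the 1st Saturday, 8–14 the 2nd, 15–21 the 3rd, 22–28 the 4th, 29–31 the 5th.
21 is in the range for the 3rd.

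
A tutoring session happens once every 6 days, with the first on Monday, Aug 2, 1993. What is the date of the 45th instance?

The 45th occurrence is 44 intervals after the first: 44 × 6 = 264 days after Aug 2, 1993.
Aug has 31 days — 29 days to the end of Aug leaves 235.
Sep has 30 days (205 left).
Oct has 31 days (174 left).
Nov has 30 days (144 left).
Dec has 31 days (113 left).
Jan has 31 days (82 left).
Feb has 28 days (54 left).
Mar has 31 days (23 left).
23 days into Apr → Apr 23, 1994.

Apr 23, 1994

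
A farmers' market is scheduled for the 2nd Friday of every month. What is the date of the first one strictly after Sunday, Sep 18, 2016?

Oct 14, 2016

Sep 2016 starts on a Thursday; its first Friday is the 2nd, so the 2nd Friday is the 9th — Sep 9, 2016.
That is not after Sep 18, 2016, so look at Oct 2016.
Oct 2016 starts on a Saturday; its first Friday is the 7th, so the 2nd Friday is the 14th — Oct 14, 2016.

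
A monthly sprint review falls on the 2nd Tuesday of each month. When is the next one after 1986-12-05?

December 1986 starts on a Monday; its first Tuesday is the 2nd, so the 2nd Tuesday is the 9th — 1986-12-09.
1986-12-09 is after 1986-12-05, so that is the next one.

1986-12-09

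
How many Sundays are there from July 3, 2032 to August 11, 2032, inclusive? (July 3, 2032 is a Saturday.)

6

July 3, 2032 is a Saturday; the first Sunday on or after it is July 4, 2032 (1 day later).
From July 4, 2032 to August 11, 2032: 27 + 11 = 38 days (rest of July, August).
38 ÷ 7 = 5 full weeks with remainder 3, so 5 more Sundays after the first → 6.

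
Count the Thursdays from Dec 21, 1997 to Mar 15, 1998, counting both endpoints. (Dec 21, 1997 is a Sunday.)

Dec 21, 1997 is a Sunday; the first Thursday on or after it is Dec 25, 1997 (4 days later).
From Dec 25, 1997 to Mar 15, 1998: 6 + 31 + 28 + 15 = 80 days (rest of Dec, Jan, Feb, Mar).
80 ÷ 7 = 11 full weeks with remainder 3, so 11 more Thursdays after the first → 12.

12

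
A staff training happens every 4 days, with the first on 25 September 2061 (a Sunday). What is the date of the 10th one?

31 October 2061

The 10th occurrence is 9 intervals after the first: 9 × 4 = 36 days after 25 September 2061.
September has 30 days — 5 days to the end of September leaves 31.
31 days into October → 31 October 2061.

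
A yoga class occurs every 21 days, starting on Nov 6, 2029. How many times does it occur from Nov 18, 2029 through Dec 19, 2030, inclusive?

19

Occurrences land 21·i days after Nov 6, 2029 for i = 0, 1, 2, …
Nov 18, 2029 is 12 days after the start; 12 ÷ 21 = 0 remainder 12; since the remainder is 12, round up to i = 1. First occurrence in the window: #2 on Nov 27, 2029 (1×21 = 21 days in).
Dec 19, 2030 is 408 days after the start; 408 ÷ 21 = 19 remainder 9. Last occurrence in the window: #20 on Dec 10, 2030.
Occurrences #2 through #20: 19 in total.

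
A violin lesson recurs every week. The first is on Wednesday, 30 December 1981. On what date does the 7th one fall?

The 7th occurrence is 6 intervals after the first: 6 × 7 = 42 days after 30 December 1981.
December has 31 days — 1 day to the end of December leaves 41.
January has 31 days (10 left).
10 days into February → 10 February 1982.

10 February 1982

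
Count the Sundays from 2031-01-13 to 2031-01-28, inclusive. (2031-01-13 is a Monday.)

2031-01-13 is a Monday; the first Sunday on or after it is 2031-01-19 (6 days later).
From 2031-01-19 to 2031-01-28 is 28 − 19 = 9 days.
9 ÷ 7 = 1 full weeks with remainder 2, so 1 more Sundays after the first → 2.

2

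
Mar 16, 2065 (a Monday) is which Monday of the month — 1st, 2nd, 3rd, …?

Day 16 falls in week ⌈16/7⌉ of the month.
Days 1–7 hold the 1st Monday, 8–14 the 2nd, 15–21 the 3rd, 22–28 the 4th, 29–31 the 5th.
16 is in the range for the 3rd.

3rd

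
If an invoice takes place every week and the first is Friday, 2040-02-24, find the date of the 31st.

The 31st occurrence is 30 intervals after the first: 30 × 7 = 210 days after 2040-02-24.
February has 29 days — 5 days to the end of February leaves 205.
March has 31 days (174 left).
April has 30 days (144 left).
May has 31 days (113 left).
June has 30 days (83 left).
July has 31 days (52 left).
August has 31 days (21 left).
21 days into September → 2040-09-21.

2040-09-21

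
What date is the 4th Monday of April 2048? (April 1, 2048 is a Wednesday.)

April 27, 2048

April 2048 begins on a Wednesday, so the first Monday is April 6 (5 days later).
The 4th Monday is 3 weeks later: 6 + 21 = 27.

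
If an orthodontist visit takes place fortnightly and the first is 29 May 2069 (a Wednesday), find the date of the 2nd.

12 June 2069

The 2nd occurrence is 1 interval after the first: 1 × 14 = 14 days after 29 May 2069.
May has 31 days — 2 days to the end of May leaves 12.
12 days into June → 12 June 2069.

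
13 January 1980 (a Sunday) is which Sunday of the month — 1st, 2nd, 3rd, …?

Day 13 falls in week ⌈13/7⌉ of the month.
Days 1–7 hold the 1st Sunday, 8–14 the 2nd, 15–21 the 3rd, 22–28 the 4th, 29–31 the 5th.
13 is in the range for the 2nd.

2nd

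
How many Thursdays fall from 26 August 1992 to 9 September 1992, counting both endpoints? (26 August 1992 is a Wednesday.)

26 August 1992 is a Wednesday; the first Thursday on or after it is 27 August 1992 (1 day later).
From 27 August 1992 to 9 September 1992: 4 + 9 = 13 days (rest of August, September).
13 ÷ 7 = 1 full weeks with remainder 6, so 1 more Thursdays after the first → 2.

2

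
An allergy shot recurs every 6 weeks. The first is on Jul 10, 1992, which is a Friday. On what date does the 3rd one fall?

The 3rd occurrence is 2 intervals after the first: 2 × 42 = 84 days after Jul 10, 1992.
Jul has 31 days — 21 days to the end of Jul leaves 63.
Aug has 31 days (32 left).
Sep has 30 days (2 left).
2 days into Oct → Oct 2, 1992.

Oct 2, 1992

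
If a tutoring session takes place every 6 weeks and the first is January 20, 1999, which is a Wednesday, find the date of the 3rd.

The 3rd occurrence is 2 intervals after the first: 2 × 42 = 84 days after January 20, 1999.
January has 31 days — 11 days to the end of January leaves 73.
February has 28 days (45 left).
March has 31 days (14 left).
14 days into April → April 14, 1999.

April 14, 1999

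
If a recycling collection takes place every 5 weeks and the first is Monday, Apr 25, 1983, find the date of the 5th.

The 5th occurrence is 4 intervals after the first: 4 × 35 = 140 days after Apr 25, 1983.
Apr has 30 days — 5 days to the end of Apr leaves 135.
May has 31 days (104 left).
Jun has 30 days (74 left).
Jul has 31 days (43 left).
Aug has 31 days (12 left).
12 days into Sep → Sep 12, 1983.

Sep 12, 1983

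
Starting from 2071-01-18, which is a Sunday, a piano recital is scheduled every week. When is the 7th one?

2071-03-01

The 7th occurrence is 6 intervals after the first: 6 × 7 = 42 days after 2071-01-18.
January has 31 days — 13 days to the end of January leaves 29.
February has 28 days (1 left).
1 day into March → 2071-03-01.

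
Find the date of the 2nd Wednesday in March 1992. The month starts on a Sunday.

March 11, 1992

March 1992 begins on a Sunday, so the first Wednesday is March 4 (3 days later).
The 2nd Wednesday is 1 weeks later: 4 + 7 = 11.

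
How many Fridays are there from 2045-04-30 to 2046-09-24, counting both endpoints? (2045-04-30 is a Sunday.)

73

2045-04-30 is a Sunday; the first Friday on or after it is 2045-05-05 (5 days later).
From 2045-05-05 to 2046-09-24: 240 + 267 = 507 days (rest of 2045, to 2046-09-24 in 2046).
507 ÷ 7 = 72 full weeks with remainder 3, so 72 more Fridays after the first → 73.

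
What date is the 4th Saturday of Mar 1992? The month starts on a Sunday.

Mar 28, 1992

Mar 1992 begins on a Sunday, so the first Saturday is Mar 7 (6 days later).
The 4th Saturday is 3 weeks later: 7 + 21 = 28.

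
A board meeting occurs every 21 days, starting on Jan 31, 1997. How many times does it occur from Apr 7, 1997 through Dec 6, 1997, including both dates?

Occurrences land 21·i days after Jan 31, 1997 for i = 0, 1, 2, …
Apr 7, 1997 is 66 days after the start; 66 ÷ 21 = 3 remainder 3; since the remainder is 3, round up to i = 4. First occurrence in the window: #5 on Apr 25, 1997 (4×21 = 84 days in).
Dec 6, 1997 is 309 days after the start; 309 ÷ 21 = 14 remainder 15. Last occurrence in the window: #15 on Nov 21, 1997.
Occurrences #5 through #15: 11 in total.

11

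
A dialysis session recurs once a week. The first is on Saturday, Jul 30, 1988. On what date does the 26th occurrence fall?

The 26th occurrence is 25 intervals after the first: 25 × 7 = 175 days after Jul 30, 1988.
Jul has 31 days — 1 day to the end of Jul leaves 174.
Aug has 31 days (143 left).
Sep has 30 days (113 left).
Oct has 31 days (82 left).
Nov has 30 days (52 left).
Dec has 31 days (21 left).
21 days into Jan → Jan 21, 1989.

Jan 21, 1989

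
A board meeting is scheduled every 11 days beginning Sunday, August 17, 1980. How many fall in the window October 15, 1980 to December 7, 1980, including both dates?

5

Occurrences land 11·i days after August 17, 1980 for i = 0, 1, 2, …
October 15, 1980 is 59 days after the start; 59 ÷ 11 = 5 remainder 4; since the remainder is 4, round up to i = 6. First occurrence in the window: #7 on October 22, 1980 (6×11 = 66 days in).
December 7, 1980 is 112 days after the start; 112 ÷ 11 = 10 remainder 2. Last occurrence in the window: #11 on December 5, 1980.
Occurrences #7 through #11: 5 in total.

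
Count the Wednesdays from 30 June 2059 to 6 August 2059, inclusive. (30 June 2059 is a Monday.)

30 June 2059 is a Monday; the first Wednesday on or after it is 2 July 2059 (2 days later).
From 2 July 2059 to 6 August 2059: 29 + 6 = 35 days (rest of July, August).
35 ÷ 7 = 5 full weeks with remainder 0, so 5 more Wednesdays after the first → 6.

6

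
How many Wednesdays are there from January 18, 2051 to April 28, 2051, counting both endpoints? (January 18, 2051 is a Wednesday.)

15

January 18, 2051 is a Wednesday; the first Wednesday on or after it is January 18, 2051.
From January 18, 2051 to April 28, 2051: 13 + 28 + 31 + 28 = 100 days (rest of January, February, March, April).
100 ÷ 7 = 14 full weeks with remainder 2, so 14 more Wednesdays after the first → 15.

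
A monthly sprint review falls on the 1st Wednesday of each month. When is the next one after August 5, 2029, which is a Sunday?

August 2029 starts on a Wednesday, so its 1st Wednesday is August 1, 2029.
That is not after August 5, 2029, so look at September 2029.
September 2029 starts on a Saturday, so its 1st Wednesday is September 5, 2029 (4 days in).

September 5, 2029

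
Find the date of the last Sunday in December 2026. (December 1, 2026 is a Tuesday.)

2026-12-27

December 2026 begins on a Tuesday, so the first Sunday is December 6 (5 days later).
December 2026 has 31 days. Adding weeks: 6, 13, 20, 27 — the last one ≤ 31 is the 27th.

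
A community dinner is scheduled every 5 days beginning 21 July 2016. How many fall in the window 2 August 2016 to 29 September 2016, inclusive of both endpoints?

Occurrences land 5·i days after 21 July 2016 for i = 0, 1, 2, …
2 August 2016 is 12 days after the start; 12 ÷ 5 = 2 remainder 2; since the remainder is 2, round up to i = 3. First occurrence in the window: #4 on 5 August 2016 (3×5 = 15 days in).
29 September 2016 is 70 days after the start; 70 ÷ 5 = 14 remainder 0. Last occurrence in the window: #15 on 29 September 2016.
Occurrences #4 through #15: 12 in total.

12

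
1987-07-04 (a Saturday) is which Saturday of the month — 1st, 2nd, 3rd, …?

Day 4 falls in week ⌈4/7⌉ of the month.
Days 1–7 hold the 1st Saturday, 8–14 the 2nd, 15–21 the 3rd, 22–28 the 4th, 29–31 the 5th.
4 is in the range for the 1st.

1st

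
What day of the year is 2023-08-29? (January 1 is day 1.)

Days in months before August: 31 + 28 + 31 + 30 + 31 + 30 + 31 = 212.
Plus 29 days into August → day 241.

241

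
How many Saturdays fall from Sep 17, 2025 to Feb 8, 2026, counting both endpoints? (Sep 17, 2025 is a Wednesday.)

Sep 17, 2025 is a Wednesday; the first Saturday on or after it is Sep 20, 2025 (3 days later).
From Sep 20, 2025 to Feb 8, 2026: 10 + 31 + 30 + 31 + 31 + 8 = 141 days (rest of Sep, Oct, Nov, Dec, Jan, Feb).
141 ÷ 7 = 20 full weeks with remainder 1, so 20 more Saturdays after the first → 21.

21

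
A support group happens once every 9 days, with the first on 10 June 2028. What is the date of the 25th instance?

The 25th occurrence is 24 intervals after the first: 24 × 9 = 216 days after 10 June 2028.
June has 30 days — 20 days to the end of June leaves 196.
July has 31 days (165 left).
August has 31 days (134 left).
September has 30 days (104 left).
October has 31 days (73 left).
November has 30 days (43 left).
December has 31 days (12 left).
12 days into January → 12 January 2029.

12 January 2029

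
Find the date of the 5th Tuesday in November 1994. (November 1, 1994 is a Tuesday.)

November 1994 begins on a Tuesday, so the first Tuesday is November 1.
The 5th Tuesday is 4 weeks later: 1 + 28 = 29.

November 29, 1994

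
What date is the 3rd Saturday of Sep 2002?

Sep 2002 begins on a Sunday, so the first Saturday is Sep 7 (6 days later).
The 3rd Saturday is 2 weeks later: 7 + 14 = 21.

Sep 21, 2002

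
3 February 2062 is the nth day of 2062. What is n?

Days in months before February: 31 = 31.
Plus 3 days into February → day 34.

34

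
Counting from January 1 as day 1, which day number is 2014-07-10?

191

Days in months before July: 31 + 28 + 31 + 30 + 31 + 30 = 181.
Plus 10 days into July → day 191.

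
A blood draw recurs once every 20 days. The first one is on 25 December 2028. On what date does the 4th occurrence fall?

The 4th occurrence is 3 intervals after the first: 3 × 20 = 60 days after 25 December 2028.
December has 31 days — 6 days to the end of December leaves 54.
January has 31 days (23 left).
23 days into February → 23 February 2029.

23 February 2029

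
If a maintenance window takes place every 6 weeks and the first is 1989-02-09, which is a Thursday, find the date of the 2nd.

The 2nd occurrence is 1 interval after the first: 1 × 42 = 42 days after 1989-02-09.
February has 28 days — 19 days to the end of February leaves 23.
23 days into March → 1989-03-23.

1989-03-23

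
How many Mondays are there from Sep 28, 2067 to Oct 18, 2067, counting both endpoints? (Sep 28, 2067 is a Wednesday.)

Sep 28, 2067 is a Wednesday; the first Monday on or after it is Oct 3, 2067 (5 days later).
From Oct 3, 2067 to Oct 18, 2067 is 18 − 3 = 15 days.
15 ÷ 7 = 2 full weeks with remainder 1, so 2 more Mondays after the first → 3.

3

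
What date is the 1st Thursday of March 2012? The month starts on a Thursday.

March 1, 2012

March 2012 begins on a Thursday, so the first Thursday is March 1.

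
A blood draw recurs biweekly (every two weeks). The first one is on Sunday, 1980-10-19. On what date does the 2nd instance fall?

1980-11-02

The 2nd occurrence is 1 interval after the first: 1 × 14 = 14 days after 1980-10-19.
October has 31 days — 12 days to the end of October leaves 2.
2 days into November → 1980-11-02.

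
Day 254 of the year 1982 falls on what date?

January has 31 days (254 − 31 = 223 remain).
February has 28 days (223 − 28 = 195 remain).
March has 31 days (195 − 31 = 164 remain).
April has 30 days (164 − 30 = 134 remain).
May has 31 days (134 − 31 = 103 remain).
June has 30 days (103 − 30 = 73 remain).
July has 31 days (73 − 31 = 42 remain).
August has 31 days (42 − 31 = 11 remain).
11 into September → September 11.

1982-09-11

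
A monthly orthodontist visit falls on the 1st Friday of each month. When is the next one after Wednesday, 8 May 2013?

May 2013 starts on a Wednesday, so its 1st Friday is 3 May 2013 (2 days in).
That is not after 8 May 2013, so look at June 2013.
June 2013 starts on a Saturday, so its 1st Friday is 7 June 2013 (6 days in).

7 June 2013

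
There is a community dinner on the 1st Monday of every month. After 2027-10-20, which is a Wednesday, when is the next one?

October 2027 starts on a Friday, so its 1st Monday is 2027-10-04 (3 days in).
That is not after 2027-10-20, so look at November 2027.
November 2027 starts on a Monday, so its 1st Monday is 2027-11-01.

2027-11-01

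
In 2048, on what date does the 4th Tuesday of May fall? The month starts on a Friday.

May 2048 begins on a Friday, so the first Tuesday is May 5 (4 days later).
The 4th Tuesday is 3 weeks later: 5 + 21 = 26.

May 26, 2048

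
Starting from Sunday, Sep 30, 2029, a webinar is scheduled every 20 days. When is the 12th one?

The 12th occurrence is 11 intervals after the first: 11 × 20 = 220 days after Sep 30, 2029.
Sep has 30 days — 0 days to the end of Sep leaves 220.
Oct has 31 days (189 left).
Nov has 30 days (159 left).
Dec has 31 days (128 left).
Jan has 31 days (97 left).
Feb has 28 days (69 left).
Mar has 31 days (38 left).
Apr has 30 days (8 left).
8 days into May → May 8, 2030.

May 8, 2030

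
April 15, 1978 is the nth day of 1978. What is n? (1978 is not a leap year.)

Days in months before April: 31 + 28 + 31 = 90.
Plus 15 days into April → day 105.

105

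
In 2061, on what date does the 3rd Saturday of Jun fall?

Jun 18, 2061

Jun 2061 begins on a Wednesday, so the first Saturday is Jun 4 (3 days later).
The 3rd Saturday is 2 weeks later: 4 + 14 = 18.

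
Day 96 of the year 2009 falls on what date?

January has 31 days (96 − 31 = 65 remain).
February has 28 days (65 − 28 = 37 remain).
March has 31 days (37 − 31 = 6 remain).
6 into April → April 6.

6 April 2009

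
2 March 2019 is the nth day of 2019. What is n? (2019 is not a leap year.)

Days in months before March: 31 + 28 = 59.
Plus 2 days into March → day 61.

61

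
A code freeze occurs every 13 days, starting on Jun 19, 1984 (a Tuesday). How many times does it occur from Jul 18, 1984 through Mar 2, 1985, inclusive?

17

Occurrences land 13·i days after Jun 19, 1984 for i = 0, 1, 2, …
Jul 18, 1984 is 29 days after the start; 29 ÷ 13 = 2 remainder 3; since the remainder is 3, round up to i = 3. First occurrence in the window: #4 on Jul 28, 1984 (3×13 = 39 days in).
Mar 2, 1985 is 256 days after the start; 256 ÷ 13 = 19 remainder 9. Last occurrence in the window: #20 on Feb 21, 1985.
Occurrences #4 through #20: 17 in total.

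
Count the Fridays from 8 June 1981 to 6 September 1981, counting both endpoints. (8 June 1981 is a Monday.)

8 June 1981 is a Monday; the first Friday on or after it is 12 June 1981 (4 days later).
From 12 June 1981 to 6 September 1981: 18 + 31 + 31 + 6 = 86 days (rest of June, July, August, September).
86 ÷ 7 = 12 full weeks with remainder 2, so 12 more Fridays after the first → 13.

13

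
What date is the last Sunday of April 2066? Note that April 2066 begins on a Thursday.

April 2066 begins on a Thursday, so the first Sunday is April 4 (3 days later).
April 2066 has 30 days. Adding weeks: 4, 11, 18, 25 — the last one ≤ 30 is the 25th.

April 25, 2066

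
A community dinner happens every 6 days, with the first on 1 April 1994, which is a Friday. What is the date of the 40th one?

21 November 1994

The 40th occurrence is 39 intervals after the first: 39 × 6 = 234 days after 1 April 1994.
April has 30 days — 29 days to the end of April leaves 205.
May has 31 days (174 left).
June has 30 days (144 left).
July has 31 days (113 left).
August has 31 days (82 left).
September has 30 days (52 left).
October has 31 days (21 left).
21 days into November → 21 November 1994.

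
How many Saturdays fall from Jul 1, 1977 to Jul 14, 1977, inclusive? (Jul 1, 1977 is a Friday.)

Jul 1, 1977 is a Friday; the first Saturday on or after it is Jul 2, 1977 (1 day later).
From Jul 2, 1977 to Jul 14, 1977 is 14 − 2 = 12 days.
12 ÷ 7 = 1 full weeks with remainder 5, so 1 more Saturdays after the first → 2.

2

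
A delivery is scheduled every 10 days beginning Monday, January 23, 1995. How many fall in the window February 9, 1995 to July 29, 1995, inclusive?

Occurrences land 10·i days after January 23, 1995 for i = 0, 1, 2, …
February 9, 1995 is 17 days after the start; 17 ÷ 10 = 1 remainder 7; since the remainder is 7, round up to i = 2. First occurrence in the window: #3 on February 12, 1995 (2×10 = 20 days in).
July 29, 1995 is 187 days after the start; 187 ÷ 10 = 18 remainder 7. Last occurrence in the window: #19 on July 22, 1995.
Occurrences #3 through #19: 17 in total.

17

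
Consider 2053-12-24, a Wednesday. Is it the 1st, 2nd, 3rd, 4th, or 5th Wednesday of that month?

4th

Day 24 falls in week ⌈24/7⌉ of the month.
Days 1–7 hold the 1st Wednesday, 8–14 the 2nd, 15–21 the 3rd, 22–28 the 4th, 29–31 the 5th.
24 is in the range for the 4th.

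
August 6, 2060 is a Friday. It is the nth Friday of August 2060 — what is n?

Day 6 falls in week ⌈6/7⌉ of the month.
Days 1–7 hold the 1st Friday, 8–14 the 2nd, 15–21 the 3rd, 22–28 the 4th, 29–31 the 5th.
6 is in the range for the 1st.

1st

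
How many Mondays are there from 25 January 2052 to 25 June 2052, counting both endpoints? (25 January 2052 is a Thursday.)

25 January 2052 is a Thursday; the first Monday on or after it is 29 January 2052 (4 days later).
From 29 January 2052 to 25 June 2052: 2 + 29 + 31 + 30 + 31 + 25 = 148 days (rest of January, February, March, April, May, June).
148 ÷ 7 = 21 full weeks with remainder 1, so 21 more Mondays after the first → 22.

22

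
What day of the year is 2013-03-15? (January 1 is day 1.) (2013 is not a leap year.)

74

Days in months before March: 31 + 28 = 59.
Plus 15 days into March → day 74.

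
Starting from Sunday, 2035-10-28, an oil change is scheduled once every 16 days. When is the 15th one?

2036-06-08

The 15th occurrence is 14 intervals after the first: 14 × 16 = 224 days after 2035-10-28.
October has 31 days — 3 days to the end of October leaves 221.
November has 30 days (191 left).
December has 31 days (160 left).
January has 31 days (129 left).
February has 29 days (100 left).
March has 31 days (69 left).
April has 30 days (39 left).
May has 31 days (8 left).
8 days into June → 2036-06-08.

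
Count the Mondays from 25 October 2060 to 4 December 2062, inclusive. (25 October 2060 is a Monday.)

25 October 2060 is a Monday; the first Monday on or after it is 25 October 2060.
From 25 October 2060 to 4 December 2062: 67 + 365 + 338 = 770 days (rest of 2060, 2061, to 4 December 2062 in 2062).
770 ÷ 7 = 110 full weeks with remainder 0, so 110 more Mondays after the first → 111.

111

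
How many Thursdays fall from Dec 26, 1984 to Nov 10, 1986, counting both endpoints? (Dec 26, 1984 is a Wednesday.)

Dec 26, 1984 is a Wednesday; the first Thursday on or after it is Dec 27, 1984 (1 day later).
From Dec 27, 1984 to Nov 10, 1986: 4 + 365 + 314 = 683 days (rest of 1984, 1985, to Nov 10, 1986 in 1986).
683 ÷ 7 = 97 full weeks with remainder 4, so 97 more Thursdays after the first → 98.

98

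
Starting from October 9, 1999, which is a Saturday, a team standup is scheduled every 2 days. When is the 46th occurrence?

January 7, 2000

The 46th occurrence is 45 intervals after the first: 45 × 2 = 90 days after October 9, 1999.
October has 31 days — 22 days to the end of October leaves 68.
November has 30 days (38 left).
December has 31 days (7 left).
7 days into January → January 7, 2000.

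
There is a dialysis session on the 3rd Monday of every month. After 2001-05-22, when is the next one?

May 2001 starts on a Tuesday; its first Monday is the 7th, so the 3rd Monday is the 21st — 2001-05-21.
That is not after 2001-05-22, so look at June 2001.
June 2001 starts on a Friday; its first Monday is the 4th, so the 3rd Monday is the 18th — 2001-06-18.

2001-06-18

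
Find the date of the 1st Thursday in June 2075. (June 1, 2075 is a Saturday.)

6 June 2075

June 2075 begins on a Saturday, so the first Thursday is June 6 (5 days later).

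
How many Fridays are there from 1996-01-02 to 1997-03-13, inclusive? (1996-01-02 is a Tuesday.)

62

1996-01-02 is a Tuesday; the first Friday on or after it is 1996-01-05 (3 days later).
From 1996-01-05 to 1997-03-13: 361 + 72 = 433 days (rest of 1996, to 1997-03-13 in 1997).
433 ÷ 7 = 61 full weeks with remainder 6, so 61 more Fridays after the first → 62.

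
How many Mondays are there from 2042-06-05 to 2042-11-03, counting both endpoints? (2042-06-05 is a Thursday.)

2042-06-05 is a Thursday; the first Monday on or after it is 2042-06-09 (4 days later).
From 2042-06-09 to 2042-11-03: 21 + 31 + 31 + 30 + 31 + 3 = 147 days (rest of June, July, August, September, October, November).
147 ÷ 7 = 21 full weeks with remainder 0, so 21 more Mondays after the first → 22.

22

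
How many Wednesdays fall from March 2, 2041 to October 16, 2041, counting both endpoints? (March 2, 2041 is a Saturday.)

March 2, 2041 is a Saturday; the first Wednesday on or after it is March 6, 2041 (4 days later).
From March 6, 2041 to October 16, 2041: 25 + 30 + 31 + 30 + 31 + 31 + 30 + 16 = 224 days (rest of March, April, May, June, July, August, September, October).
224 ÷ 7 = 32 full weeks with remainder 0, so 32 more Wednesdays after the first → 33.

33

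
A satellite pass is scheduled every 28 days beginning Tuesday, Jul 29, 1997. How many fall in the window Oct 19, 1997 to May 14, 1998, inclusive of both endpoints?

8

Occurrences land 28·i days after Jul 29, 1997 for i = 0, 1, 2, …
Oct 19, 1997 is 82 days after the start; 82 ÷ 28 = 2 remainder 26; since the remainder is 26, round up to i = 3. First occurrence in the window: #4 on Oct 21, 1997 (3×28 = 84 days in).
May 14, 1998 is 289 days after the start; 289 ÷ 28 = 10 remainder 9. Last occurrence in the window: #11 on May 5, 1998.
Occurrences #4 through #11: 8 in total.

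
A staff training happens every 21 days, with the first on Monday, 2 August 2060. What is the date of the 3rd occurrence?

The 3rd occurrence is 2 intervals after the first: 2 × 21 = 42 days after 2 August 2060.
August has 31 days — 29 days to the end of August leaves 13.
13 days into September → 13 September 2060.

13 September 2060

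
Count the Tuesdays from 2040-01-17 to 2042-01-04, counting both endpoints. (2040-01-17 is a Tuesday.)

103

2040-01-17 is a Tuesday; the first Tuesday on or after it is 2040-01-17.
From 2040-01-17 to 2042-01-04: 349 + 365 + 4 = 718 days (rest of 2040, 2041, to 2042-01-04 in 2042).
718 ÷ 7 = 102 full weeks with remainder 4, so 102 more Tuesdays after the first → 103.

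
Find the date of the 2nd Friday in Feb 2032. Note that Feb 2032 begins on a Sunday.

Feb 13, 2032

Feb 2032 begins on a Sunday, so the first Friday is Feb 6 (5 days later).
The 2nd Friday is 1 weeks later: 6 + 7 = 13.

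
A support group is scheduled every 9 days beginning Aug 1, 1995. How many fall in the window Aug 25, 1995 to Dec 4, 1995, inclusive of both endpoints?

Occurrences land 9·i days after Aug 1, 1995 for i = 0, 1, 2, …
Aug 25, 1995 is 24 days after the start; 24 ÷ 9 = 2 remainder 6; since the remainder is 6, round up to i = 3. First occurrence in the window: #4 on Aug 28, 1995 (3×9 = 27 days in).
Dec 4, 1995 is 125 days after the start; 125 ÷ 9 = 13 remainder 8. Last occurrence in the window: #14 on Nov 26, 1995.
Occurrences #4 through #14: 11 in total.

11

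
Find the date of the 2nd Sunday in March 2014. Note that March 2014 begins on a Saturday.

March 9, 2014

March 2014 begins on a Saturday, so the first Sunday is March 2 (1 day later).
The 2nd Sunday is 1 weeks later: 2 + 7 = 9.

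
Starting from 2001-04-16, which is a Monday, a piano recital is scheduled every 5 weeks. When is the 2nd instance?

2001-05-21

The 2nd occurrence is 1 interval after the first: 1 × 35 = 35 days after 2001-04-16.
April has 30 days — 14 days to the end of April leaves 21.
21 days into May → 2001-05-21.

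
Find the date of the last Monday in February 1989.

February 27, 1989

February 1989 begins on a Wednesday, so the first Monday is February 6 (5 days later).
February 1989 has 28 days. Adding weeks: 6, 13, 20, 27 — the last one ≤ 28 is the 27th.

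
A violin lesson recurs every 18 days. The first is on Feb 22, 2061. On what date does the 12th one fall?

Sep 8, 2061

The 12th occurrence is 11 intervals after the first: 11 × 18 = 198 days after Feb 22, 2061.
Feb has 28 days — 6 days to the end of Feb leaves 192.
Mar has 31 days (161 left).
Apr has 30 days (131 left).
May has 31 days (100 left).
Jun has 30 days (70 left).
Jul has 31 days (39 left).
Aug has 31 days (8 left).
8 days into Sep → Sep 8, 2061.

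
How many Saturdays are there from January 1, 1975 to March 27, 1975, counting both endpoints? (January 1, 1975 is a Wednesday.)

January 1, 1975 is a Wednesday; the first Saturday on or after it is January 4, 1975 (3 days later).
From January 4, 1975 to March 27, 1975: 27 + 28 + 27 = 82 days (rest of January, February, March).
82 ÷ 7 = 11 full weeks with remainder 5, so 11 more Saturdays after the first → 12.

12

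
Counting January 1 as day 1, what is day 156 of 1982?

January has 31 days (156 − 31 = 125 remain).
February has 28 days (125 − 28 = 97 remain).
March has 31 days (97 − 31 = 66 remain).
April has 30 days (66 − 30 = 36 remain).
May has 31 days (36 − 31 = 5 remain).
5 into June → June 5.

June 5, 1982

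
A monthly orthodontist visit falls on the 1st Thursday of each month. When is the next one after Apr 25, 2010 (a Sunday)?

Apr 2010 starts on a Thursday, so its 1st Thursday is Apr 1, 2010.
That is not after Apr 25, 2010, so look at May 2010.
May 2010 starts on a Saturday, so its 1st Thursday is May 6, 2010 (5 days in).

May 6, 2010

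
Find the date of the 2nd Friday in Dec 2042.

The first Friday of Dec 2042 is Dec 5.
The 2nd Friday is 1 weeks later: 5 + 7 = 12.

Dec 12, 2042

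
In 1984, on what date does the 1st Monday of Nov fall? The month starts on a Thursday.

Nov 1984 begins on a Thursday, so the first Monday is Nov 5 (4 days later).

Nov 5, 1984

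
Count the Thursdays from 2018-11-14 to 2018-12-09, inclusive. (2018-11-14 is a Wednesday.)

2018-11-14 is a Wednesday; the first Thursday on or after it is 2018-11-15 (1 day later).
From 2018-11-15 to 2018-12-09: 15 + 9 = 24 days (rest of November, December).
24 ÷ 7 = 3 full weeks with remainder 3, so 3 more Thursdays after the first → 4.

4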